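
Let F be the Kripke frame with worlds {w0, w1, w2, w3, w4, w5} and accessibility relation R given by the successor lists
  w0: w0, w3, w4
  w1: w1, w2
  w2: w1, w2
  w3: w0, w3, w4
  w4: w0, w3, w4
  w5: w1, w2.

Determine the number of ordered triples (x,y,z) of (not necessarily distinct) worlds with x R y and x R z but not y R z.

0

R is Euclidean; there are no such tuples.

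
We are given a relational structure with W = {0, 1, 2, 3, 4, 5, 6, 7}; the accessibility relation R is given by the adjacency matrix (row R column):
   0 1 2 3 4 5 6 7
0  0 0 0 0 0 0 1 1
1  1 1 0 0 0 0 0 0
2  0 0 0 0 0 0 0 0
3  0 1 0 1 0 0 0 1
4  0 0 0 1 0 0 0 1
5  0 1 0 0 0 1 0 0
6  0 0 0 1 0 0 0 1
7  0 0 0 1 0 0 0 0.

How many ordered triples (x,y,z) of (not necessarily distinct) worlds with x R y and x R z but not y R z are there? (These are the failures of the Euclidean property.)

Enumerating: (0,6,6), (0,7,6), (0,7,7), (1,0,0), (1,0,1), (3,1,3), (3,1,7), (3,7,1), (3,7,7), (4,7,7), (5,1,5), (6,7,7).

12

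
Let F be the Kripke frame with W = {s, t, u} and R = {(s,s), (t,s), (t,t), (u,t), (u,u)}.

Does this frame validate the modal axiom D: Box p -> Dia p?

Axiom D corresponds to the accessibility relation being serial.
Serial: yes — every world has a successor (e.g. s R s).

Yes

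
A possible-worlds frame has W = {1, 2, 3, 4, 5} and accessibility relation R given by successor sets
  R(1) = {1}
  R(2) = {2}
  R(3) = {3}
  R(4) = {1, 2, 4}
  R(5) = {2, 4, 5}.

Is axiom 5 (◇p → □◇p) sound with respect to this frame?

No

The schema 5 characterises exactly the Euclidean frames.
Euclidean: no — 4 R 1 and 4 R 2, but not 1 R 2.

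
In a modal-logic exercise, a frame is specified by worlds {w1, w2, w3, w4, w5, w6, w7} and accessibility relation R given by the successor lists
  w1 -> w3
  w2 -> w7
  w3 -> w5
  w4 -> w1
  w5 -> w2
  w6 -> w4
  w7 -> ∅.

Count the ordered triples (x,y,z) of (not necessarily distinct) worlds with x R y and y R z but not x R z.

Enumerating: (w1,w3,w5), (w3,w5,w2), (w4,w1,w3), (w5,w2,w7), (w6,w4,w1).

5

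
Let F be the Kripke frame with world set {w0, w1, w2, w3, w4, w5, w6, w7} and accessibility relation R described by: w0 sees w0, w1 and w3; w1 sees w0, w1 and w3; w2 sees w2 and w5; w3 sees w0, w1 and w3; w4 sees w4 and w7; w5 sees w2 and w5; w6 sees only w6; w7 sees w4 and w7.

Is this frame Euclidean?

Euclidean: yes — any two successors of a common world are R-related.

Yes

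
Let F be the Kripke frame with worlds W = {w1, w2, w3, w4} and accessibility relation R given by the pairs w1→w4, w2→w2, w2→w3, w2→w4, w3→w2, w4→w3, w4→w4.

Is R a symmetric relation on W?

No

Symmetric: no — w1 R w4 but not w4 R w1.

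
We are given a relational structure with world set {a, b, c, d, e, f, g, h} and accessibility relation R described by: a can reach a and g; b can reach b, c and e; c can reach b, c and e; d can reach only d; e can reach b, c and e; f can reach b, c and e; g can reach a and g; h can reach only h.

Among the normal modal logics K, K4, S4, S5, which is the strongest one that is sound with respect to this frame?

K4

Transitive (axiom 4): yes — every two-step R-path is closed by a direct edge.
Reflexive (axiom T): no — f is not related to itself.
Euclidean (axiom 5): yes — any two successors of a common world are R-related.
So F validates K, K4; S4 would additionally require R to be reflexive. The strongest is K4.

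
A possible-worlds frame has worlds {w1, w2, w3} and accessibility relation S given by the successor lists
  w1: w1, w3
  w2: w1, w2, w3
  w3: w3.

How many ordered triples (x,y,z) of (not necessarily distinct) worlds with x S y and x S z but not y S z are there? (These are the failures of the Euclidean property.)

4

Enumerating: (w1,w3,w1), (w2,w1,w2), (w2,w3,w1), (w2,w3,w2).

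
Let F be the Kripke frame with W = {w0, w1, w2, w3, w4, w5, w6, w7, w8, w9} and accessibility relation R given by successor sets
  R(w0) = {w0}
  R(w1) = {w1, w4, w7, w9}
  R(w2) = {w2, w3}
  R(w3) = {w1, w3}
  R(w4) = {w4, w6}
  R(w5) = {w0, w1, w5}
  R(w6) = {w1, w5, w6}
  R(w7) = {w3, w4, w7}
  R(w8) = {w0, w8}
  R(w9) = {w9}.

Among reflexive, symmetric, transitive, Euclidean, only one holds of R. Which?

reflexive

Reflexive: yes — every world is R-related to itself.
Symmetric: no — w1 R w4 but not w4 R w1.
Transitive: no — w1 R w4 and w4 R w6, but not w1 R w6.
Euclidean: no — w1 R w4 and w1 R w7, but not w4 R w7.
Only reflexive holds.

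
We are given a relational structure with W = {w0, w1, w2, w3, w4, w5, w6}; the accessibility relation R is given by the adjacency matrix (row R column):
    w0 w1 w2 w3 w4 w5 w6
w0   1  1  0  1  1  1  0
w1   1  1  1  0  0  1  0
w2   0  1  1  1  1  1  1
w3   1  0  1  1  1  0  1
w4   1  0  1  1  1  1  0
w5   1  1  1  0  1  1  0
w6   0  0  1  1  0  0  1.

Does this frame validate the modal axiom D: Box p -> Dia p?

The schema D characterises exactly the serial frames.
Serial: yes — every world has a successor (e.g. w0 R w0).

Yes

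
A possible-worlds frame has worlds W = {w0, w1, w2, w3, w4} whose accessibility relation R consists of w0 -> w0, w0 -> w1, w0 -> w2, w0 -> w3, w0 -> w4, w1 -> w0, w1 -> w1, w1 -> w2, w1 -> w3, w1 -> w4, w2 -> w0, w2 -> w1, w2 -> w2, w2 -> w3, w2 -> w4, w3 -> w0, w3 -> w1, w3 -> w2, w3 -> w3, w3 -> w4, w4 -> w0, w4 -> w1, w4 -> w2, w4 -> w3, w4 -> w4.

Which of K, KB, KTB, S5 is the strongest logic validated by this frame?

Symmetric (axiom B): yes — every pair in R has its reverse in R.
Reflexive (axiom T): yes — every world is R-related to itself.
Euclidean (axiom 5): yes — any two successors of a common world are R-related.
So F validates K, KB, KTB, S5. The strongest is S5.

S5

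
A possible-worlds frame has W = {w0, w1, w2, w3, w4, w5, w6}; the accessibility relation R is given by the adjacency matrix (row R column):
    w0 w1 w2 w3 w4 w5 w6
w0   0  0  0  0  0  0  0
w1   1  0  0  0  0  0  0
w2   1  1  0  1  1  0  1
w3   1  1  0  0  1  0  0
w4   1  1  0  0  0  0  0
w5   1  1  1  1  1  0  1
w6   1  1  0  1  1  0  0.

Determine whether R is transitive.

Transitive: yes — every two-step R-path is closed by a direct edge.

Yes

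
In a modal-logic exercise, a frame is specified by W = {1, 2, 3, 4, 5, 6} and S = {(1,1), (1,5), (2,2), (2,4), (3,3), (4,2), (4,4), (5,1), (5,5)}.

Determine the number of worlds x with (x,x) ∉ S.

Enumerating: 6.

1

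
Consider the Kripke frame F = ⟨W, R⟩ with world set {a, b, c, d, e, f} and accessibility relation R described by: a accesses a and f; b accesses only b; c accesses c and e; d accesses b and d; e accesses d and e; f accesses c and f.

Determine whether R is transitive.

Transitive: no — a R f and f R c, but not a R c.

No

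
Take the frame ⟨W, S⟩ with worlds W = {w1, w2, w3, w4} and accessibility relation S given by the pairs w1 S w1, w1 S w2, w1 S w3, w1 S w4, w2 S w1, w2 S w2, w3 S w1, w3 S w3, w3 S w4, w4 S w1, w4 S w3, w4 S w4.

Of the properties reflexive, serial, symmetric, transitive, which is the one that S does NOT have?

transitive

Reflexive: yes — every world is S-related to itself.
Serial: yes — every world has a successor (e.g. w1 S w1).
Symmetric: yes — every pair in S has its reverse in S.
Transitive: no — w2 S w1 and w1 S w3, but not w2 S w3.
Only transitive fails.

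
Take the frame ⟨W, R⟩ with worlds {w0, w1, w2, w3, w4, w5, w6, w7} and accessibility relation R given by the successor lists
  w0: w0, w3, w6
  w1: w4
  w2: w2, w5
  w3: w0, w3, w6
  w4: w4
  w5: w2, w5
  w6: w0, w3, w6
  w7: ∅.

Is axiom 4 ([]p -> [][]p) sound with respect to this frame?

The schema 4 characterises exactly the transitive frames.
Transitive: yes — every two-step R-path is closed by a direct edge.

Yes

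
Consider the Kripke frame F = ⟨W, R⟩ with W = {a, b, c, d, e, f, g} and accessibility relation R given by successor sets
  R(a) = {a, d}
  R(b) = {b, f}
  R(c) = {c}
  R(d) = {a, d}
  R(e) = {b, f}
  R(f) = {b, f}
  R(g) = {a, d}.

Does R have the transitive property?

Yes

Transitive: yes — every two-step R-path is closed by a direct edge.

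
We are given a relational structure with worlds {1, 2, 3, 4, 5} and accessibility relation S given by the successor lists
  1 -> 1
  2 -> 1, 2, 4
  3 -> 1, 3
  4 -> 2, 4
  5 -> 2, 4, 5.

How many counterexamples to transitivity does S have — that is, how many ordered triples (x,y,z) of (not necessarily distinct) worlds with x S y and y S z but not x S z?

2

Enumerating: (4,2,1), (5,2,1).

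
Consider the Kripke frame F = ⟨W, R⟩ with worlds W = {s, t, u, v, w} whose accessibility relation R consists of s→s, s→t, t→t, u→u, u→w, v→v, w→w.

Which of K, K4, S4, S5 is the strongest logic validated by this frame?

S4

Transitive (axiom 4): yes — every two-step R-path is closed by a direct edge.
Reflexive (axiom T): yes — every world is R-related to itself.
Euclidean (axiom 5): no — s R t and s R s, but not t R s.
So F validates K, K4, S4; S5 would additionally require R to be Euclidean. The strongest is S4.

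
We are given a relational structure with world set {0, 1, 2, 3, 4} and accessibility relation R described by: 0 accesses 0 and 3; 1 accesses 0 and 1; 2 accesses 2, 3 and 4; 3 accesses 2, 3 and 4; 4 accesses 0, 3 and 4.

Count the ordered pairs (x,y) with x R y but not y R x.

4

Enumerating: (0,3), (1,0), (2,4), (4,0).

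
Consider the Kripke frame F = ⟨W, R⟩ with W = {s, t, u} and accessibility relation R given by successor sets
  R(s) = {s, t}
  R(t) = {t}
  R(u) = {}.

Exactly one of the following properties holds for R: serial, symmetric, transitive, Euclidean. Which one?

Serial: no — u has no R-successor.
Symmetric: no — s R t but not t R s.
Transitive: yes — every two-step R-path is closed by a direct edge.
Euclidean: no — s R t and s R s, but not t R s.
Only transitive holds.

transitive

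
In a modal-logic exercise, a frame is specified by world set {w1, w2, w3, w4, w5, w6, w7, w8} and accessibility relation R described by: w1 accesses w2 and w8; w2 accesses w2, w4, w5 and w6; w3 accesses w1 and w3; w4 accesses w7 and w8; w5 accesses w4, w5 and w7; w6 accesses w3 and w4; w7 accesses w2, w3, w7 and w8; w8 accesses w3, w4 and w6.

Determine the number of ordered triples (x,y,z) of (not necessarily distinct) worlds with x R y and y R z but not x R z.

33

Enumerating: (w1,w2,w4), (w1,w2,w5), (w1,w2,w6), (w1,w8,w3), (w1,w8,w4), (w1,w8,w6), (w2,w4,w7), (w2,w4,w8), (w2,w5,w7), (w2,w6,w3), (w3,w1,w2), (w3,w1,w8), … and 21 more.
Total: 33.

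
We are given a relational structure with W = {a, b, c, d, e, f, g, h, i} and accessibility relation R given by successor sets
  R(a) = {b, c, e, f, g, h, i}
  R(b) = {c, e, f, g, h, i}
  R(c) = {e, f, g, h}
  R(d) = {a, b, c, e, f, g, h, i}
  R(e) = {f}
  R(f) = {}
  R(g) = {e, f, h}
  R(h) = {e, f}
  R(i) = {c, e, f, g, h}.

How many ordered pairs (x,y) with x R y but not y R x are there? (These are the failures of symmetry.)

36

Enumerating: (a,b), (a,c), (a,e), (a,f), (a,g), (a,h), (a,i), (b,c), (b,e), (b,f), (b,g), (b,h), … and 24 more.
Total: 36.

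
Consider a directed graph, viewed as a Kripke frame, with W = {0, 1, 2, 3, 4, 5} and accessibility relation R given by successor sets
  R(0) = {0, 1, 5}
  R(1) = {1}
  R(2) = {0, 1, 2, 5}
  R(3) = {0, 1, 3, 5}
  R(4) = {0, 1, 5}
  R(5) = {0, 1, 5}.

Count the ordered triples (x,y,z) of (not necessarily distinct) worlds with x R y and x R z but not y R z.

16

Enumerating: (0,1,0), (0,1,5), (2,0,2), (2,1,0), (2,1,2), (2,1,5), (2,5,2), (3,0,3), (3,1,0), (3,1,3), (3,1,5), (3,5,3), (4,1,0), (4,1,5), (5,1,0), (5,1,5).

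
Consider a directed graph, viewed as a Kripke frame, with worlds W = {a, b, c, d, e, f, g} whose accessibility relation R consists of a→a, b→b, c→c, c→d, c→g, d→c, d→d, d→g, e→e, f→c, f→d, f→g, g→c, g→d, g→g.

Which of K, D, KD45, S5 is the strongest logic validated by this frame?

Serial (axiom D): yes — every world has a successor (e.g. a R a).
Euclidean (axiom 5): yes — any two successors of a common world are R-related.
Transitive (axiom 4): yes — every two-step R-path is closed by a direct edge.
Reflexive (axiom T): no — f is not related to itself.
So F validates K, D, KD45; S5 would additionally require R to be reflexive. The strongest is KD45.

KD45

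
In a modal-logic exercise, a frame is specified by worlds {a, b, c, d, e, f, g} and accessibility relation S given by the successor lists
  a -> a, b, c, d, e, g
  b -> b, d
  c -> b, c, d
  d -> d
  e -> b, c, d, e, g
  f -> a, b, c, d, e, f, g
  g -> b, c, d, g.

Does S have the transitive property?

Yes

Transitive: yes — every two-step S-path is closed by a direct edge.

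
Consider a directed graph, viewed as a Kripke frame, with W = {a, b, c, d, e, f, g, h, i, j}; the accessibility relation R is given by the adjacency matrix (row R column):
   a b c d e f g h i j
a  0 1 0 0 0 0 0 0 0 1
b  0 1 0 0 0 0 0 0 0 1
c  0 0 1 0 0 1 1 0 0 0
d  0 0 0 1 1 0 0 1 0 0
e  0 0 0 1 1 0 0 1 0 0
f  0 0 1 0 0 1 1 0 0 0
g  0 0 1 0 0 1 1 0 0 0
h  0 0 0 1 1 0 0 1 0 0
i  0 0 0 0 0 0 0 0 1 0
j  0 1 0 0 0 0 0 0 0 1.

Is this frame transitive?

Transitive: yes — every two-step R-path is closed by a direct edge.

Yes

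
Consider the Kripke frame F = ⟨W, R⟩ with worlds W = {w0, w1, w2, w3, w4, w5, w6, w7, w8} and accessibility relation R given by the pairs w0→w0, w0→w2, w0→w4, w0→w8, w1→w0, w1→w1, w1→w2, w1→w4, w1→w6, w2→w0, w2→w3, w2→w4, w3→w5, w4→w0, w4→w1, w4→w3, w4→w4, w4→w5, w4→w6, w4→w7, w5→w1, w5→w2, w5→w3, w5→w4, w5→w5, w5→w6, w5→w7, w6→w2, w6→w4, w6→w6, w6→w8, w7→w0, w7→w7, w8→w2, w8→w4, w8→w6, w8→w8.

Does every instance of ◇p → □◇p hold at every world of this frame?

No

The schema 5 characterises exactly the Euclidean frames.
Euclidean: no — w0 R w2 and w0 R w8, but not w2 R w8.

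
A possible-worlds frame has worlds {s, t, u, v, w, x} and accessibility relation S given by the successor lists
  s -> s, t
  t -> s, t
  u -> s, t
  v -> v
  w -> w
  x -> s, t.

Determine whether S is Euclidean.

Yes

Euclidean: yes — any two successors of a common world are S-related.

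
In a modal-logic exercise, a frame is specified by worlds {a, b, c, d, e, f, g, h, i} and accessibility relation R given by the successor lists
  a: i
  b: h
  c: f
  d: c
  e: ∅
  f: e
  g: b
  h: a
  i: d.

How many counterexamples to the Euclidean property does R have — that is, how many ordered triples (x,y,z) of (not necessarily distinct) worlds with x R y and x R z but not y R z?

Enumerating: (a,i,i), (b,h,h), (c,f,f), (d,c,c), (f,e,e), (g,b,b), (h,a,a), (i,d,d).

8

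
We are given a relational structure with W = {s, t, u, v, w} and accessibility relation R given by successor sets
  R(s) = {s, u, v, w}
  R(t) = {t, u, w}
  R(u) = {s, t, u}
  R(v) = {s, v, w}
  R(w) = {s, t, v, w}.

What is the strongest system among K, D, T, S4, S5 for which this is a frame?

Serial (axiom D): yes — every world has a successor (e.g. s R s).
Reflexive (axiom T): yes — every world is R-related to itself.
Transitive (axiom 4): no — s R u and u R t, but not s R t.
Euclidean (axiom 5): no — s R u and s R v, but not u R v.
So F validates K, D, T; S4 would additionally require R to be transitive. The strongest is T.

T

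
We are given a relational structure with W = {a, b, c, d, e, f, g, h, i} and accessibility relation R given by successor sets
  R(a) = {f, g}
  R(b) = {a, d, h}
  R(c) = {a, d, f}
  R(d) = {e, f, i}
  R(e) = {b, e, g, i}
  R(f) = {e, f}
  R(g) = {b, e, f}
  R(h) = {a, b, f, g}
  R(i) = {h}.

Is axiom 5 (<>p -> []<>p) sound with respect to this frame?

No

By correspondence theory, 5 is valid on a frame iff R is Euclidean.
Euclidean: no — a R f and a R g, but not f R g.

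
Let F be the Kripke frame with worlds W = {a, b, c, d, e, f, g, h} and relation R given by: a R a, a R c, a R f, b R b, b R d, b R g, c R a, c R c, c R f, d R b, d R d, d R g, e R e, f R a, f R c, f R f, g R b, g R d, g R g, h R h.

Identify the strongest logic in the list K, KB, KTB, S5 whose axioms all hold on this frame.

Symmetric (axiom B): yes — every pair in R has its reverse in R.
Reflexive (axiom T): yes — every world is R-related to itself.
Euclidean (axiom 5): yes — any two successors of a common world are R-related.
So F validates K, KB, KTB, S5. The strongest is S5.

S5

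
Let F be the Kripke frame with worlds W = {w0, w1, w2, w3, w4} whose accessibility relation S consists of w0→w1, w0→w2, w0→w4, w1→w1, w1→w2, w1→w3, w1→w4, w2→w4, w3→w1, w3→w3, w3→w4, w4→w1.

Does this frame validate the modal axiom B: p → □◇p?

No

The schema B characterises exactly the symmetric frames.
Symmetric: no — w0 S w1 but not w1 S w0.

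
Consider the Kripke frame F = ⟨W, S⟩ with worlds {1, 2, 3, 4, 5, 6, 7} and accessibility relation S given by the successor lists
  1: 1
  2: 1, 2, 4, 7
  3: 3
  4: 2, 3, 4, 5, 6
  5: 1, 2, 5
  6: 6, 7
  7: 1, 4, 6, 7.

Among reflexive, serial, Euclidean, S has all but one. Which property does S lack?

Reflexive: yes — every world is S-related to itself.
Serial: yes — every world has a successor (e.g. 1 S 1).
Euclidean: no — 2 S 1 and 2 S 4, but not 1 S 4.
Only Euclidean fails.

Euclidean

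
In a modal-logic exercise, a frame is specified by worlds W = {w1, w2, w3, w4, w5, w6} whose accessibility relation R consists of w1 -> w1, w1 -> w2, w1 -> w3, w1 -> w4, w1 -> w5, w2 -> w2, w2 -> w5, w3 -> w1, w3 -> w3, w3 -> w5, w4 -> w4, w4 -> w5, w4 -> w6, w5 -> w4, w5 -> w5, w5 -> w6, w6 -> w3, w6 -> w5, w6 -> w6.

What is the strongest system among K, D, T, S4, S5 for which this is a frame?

T

Serial (axiom D): yes — every world has a successor (e.g. w1 R w1).
Reflexive (axiom T): yes — every world is R-related to itself.
Transitive (axiom 4): no — w1 R w4 and w4 R w6, but not w1 R w6.
Euclidean (axiom 5): no — w1 R w2 and w1 R w3, but not w2 R w3.
So F validates K, D, T; S4 would additionally require R to be transitive. The strongest is T.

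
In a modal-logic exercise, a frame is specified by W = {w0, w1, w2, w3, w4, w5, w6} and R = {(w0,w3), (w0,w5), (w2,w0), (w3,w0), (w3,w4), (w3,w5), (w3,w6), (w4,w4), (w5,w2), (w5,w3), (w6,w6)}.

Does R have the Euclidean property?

No

Euclidean: no — w3 R w0 and w3 R w4, but not w0 R w4.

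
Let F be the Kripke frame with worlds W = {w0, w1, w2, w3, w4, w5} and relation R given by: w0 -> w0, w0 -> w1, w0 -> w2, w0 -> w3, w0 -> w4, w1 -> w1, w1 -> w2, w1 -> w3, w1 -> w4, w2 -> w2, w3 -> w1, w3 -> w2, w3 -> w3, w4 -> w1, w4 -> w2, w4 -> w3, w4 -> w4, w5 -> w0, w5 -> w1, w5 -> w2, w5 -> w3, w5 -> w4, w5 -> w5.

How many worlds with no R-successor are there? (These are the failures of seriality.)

0

R is serial; there are no such worlds.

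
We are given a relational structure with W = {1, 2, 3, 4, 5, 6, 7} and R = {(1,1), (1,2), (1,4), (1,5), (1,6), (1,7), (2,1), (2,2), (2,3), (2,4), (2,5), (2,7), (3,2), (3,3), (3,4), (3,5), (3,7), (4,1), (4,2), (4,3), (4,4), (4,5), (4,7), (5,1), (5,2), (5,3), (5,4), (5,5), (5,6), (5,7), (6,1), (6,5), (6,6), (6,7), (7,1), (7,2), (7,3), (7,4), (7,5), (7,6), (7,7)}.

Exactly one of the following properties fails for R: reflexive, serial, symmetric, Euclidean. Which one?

Euclidean

Reflexive: yes — every world is R-related to itself.
Serial: yes — every world has a successor (e.g. 1 R 1).
Symmetric: yes — every pair in R has its reverse in R.
Euclidean: no — 1 R 2 and 1 R 6, but not 2 R 6.
Only Euclidean fails.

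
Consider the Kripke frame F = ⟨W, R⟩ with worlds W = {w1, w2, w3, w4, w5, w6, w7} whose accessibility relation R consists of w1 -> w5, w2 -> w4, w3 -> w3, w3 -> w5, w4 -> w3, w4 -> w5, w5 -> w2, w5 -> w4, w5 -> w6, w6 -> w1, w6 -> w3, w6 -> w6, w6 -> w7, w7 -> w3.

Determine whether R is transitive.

Transitive: no — w1 R w5 and w5 R w2, but not w1 R w2.

No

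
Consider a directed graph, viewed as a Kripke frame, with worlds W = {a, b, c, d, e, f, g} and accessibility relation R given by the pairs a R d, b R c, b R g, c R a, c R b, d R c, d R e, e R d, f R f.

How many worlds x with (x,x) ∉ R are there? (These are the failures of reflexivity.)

6

Enumerating: a, b, c, d, e, g.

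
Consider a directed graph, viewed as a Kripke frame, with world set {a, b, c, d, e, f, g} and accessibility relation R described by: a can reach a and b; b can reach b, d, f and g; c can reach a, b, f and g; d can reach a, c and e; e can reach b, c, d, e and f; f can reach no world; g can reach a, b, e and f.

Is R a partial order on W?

Reflexive: no — c is not related to itself.
Transitive: no — a R b and b R d, but not a R d.
Antisymmetric: no — b R g and g R b with b ≠ g.
So R is not a partial order.

No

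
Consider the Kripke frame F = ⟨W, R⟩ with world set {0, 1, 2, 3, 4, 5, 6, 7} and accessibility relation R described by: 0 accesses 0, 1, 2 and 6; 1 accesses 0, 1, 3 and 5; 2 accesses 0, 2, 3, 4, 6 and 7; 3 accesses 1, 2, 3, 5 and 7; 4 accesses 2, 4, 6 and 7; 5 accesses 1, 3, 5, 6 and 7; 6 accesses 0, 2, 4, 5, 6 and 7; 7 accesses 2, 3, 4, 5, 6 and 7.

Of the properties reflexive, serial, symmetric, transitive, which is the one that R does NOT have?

Reflexive: yes — every world is R-related to itself.
Serial: yes — every world has a successor (e.g. 0 R 0).
Symmetric: yes — every pair in R has its reverse in R.
Transitive: no — 0 R 1 and 1 R 3, but not 0 R 3.
Only transitive fails.

transitive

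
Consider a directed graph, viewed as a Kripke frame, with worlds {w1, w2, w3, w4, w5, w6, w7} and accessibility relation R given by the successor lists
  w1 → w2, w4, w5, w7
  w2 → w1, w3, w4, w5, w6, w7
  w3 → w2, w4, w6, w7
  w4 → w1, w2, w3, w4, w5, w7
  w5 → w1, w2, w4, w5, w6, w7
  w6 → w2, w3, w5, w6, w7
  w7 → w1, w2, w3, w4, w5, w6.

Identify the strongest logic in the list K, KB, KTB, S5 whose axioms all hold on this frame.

Symmetric (axiom B): yes — every pair in R has its reverse in R.
Reflexive (axiom T): no — w1 is not related to itself.
Euclidean (axiom 5): no — w2 R w1 and w2 R w3, but not w1 R w3.
So F validates K, KB; KTB would additionally require R to be reflexive. The strongest is KB.

KB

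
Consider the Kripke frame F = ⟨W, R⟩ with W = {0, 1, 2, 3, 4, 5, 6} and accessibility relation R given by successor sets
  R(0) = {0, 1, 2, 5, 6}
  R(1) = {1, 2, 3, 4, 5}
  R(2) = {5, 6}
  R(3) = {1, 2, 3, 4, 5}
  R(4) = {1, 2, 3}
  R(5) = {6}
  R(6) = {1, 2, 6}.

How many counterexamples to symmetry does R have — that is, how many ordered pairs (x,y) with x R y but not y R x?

12

Enumerating: (0,1), (0,2), (0,5), (0,6), (1,2), (1,5), (2,5), (3,2), (3,5), (4,2), (5,6), (6,1).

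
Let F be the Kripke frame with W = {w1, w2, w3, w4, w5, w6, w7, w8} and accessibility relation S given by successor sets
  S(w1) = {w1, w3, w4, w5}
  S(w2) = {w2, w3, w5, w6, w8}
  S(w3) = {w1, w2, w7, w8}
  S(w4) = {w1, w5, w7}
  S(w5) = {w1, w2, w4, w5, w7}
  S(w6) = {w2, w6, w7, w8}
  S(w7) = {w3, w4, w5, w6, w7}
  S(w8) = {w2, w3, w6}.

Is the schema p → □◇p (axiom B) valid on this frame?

The schema B characterises exactly the symmetric frames.
Symmetric: yes — every pair in S has its reverse in S.

Yes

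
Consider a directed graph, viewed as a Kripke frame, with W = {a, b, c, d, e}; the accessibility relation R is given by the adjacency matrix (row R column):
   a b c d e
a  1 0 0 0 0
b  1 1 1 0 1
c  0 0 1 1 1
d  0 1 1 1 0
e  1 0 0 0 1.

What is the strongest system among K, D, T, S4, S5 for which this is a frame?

T

Serial (axiom D): yes — every world has a successor (e.g. a R a).
Reflexive (axiom T): yes — every world is R-related to itself.
Transitive (axiom 4): no — b R c and c R d, but not b R d.
Euclidean (axiom 5): no — b R a and b R c, but not a R c.
So F validates K, D, T; S4 would additionally require R to be transitive. The strongest is T.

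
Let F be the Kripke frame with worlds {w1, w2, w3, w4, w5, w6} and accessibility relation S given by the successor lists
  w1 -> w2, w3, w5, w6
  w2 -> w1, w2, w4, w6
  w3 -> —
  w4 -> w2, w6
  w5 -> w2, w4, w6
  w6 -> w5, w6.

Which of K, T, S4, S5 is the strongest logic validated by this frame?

Reflexive (axiom T): no — w1 is not related to itself.
Transitive (axiom 4): no — w1 S w2 and w2 S w4, but not w1 S w4.
Euclidean (axiom 5): no — w1 S w2 and w1 S w3, but not w2 S w3.
So F validates K; T would additionally require S to be reflexive. The strongest is K.

K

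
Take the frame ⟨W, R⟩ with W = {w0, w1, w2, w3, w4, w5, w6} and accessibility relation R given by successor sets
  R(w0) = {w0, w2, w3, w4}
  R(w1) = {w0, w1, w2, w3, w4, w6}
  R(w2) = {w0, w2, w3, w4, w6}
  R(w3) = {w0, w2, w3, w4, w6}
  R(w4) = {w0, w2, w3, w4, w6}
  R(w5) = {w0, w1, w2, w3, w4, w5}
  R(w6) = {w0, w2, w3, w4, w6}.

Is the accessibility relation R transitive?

No

Transitive: no — w0 R w2 and w2 R w6, but not w0 R w6.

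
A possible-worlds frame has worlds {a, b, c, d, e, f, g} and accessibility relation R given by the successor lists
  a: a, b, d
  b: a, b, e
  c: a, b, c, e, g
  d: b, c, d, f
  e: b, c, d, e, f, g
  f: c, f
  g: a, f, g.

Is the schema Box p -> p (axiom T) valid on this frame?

The schema T characterises exactly the reflexive frames.
Reflexive: yes — every world is R-related to itself.

Yes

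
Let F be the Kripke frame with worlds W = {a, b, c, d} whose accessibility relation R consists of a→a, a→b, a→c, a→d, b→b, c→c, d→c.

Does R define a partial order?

No

Reflexive: no — d is not related to itself.
Transitive: yes — every two-step R-path is closed by a direct edge.
Antisymmetric: yes — no distinct pair is related both ways.
So R is not a partial order.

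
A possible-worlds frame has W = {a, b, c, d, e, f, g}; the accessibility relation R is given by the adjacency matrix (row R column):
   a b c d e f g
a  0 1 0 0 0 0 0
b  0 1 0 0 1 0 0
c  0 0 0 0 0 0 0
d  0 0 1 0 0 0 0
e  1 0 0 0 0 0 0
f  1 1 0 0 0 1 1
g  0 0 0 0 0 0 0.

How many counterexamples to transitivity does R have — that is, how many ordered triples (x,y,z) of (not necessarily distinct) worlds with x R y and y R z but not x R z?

Enumerating: (a,b,e), (b,e,a), (e,a,b), (f,b,e).

4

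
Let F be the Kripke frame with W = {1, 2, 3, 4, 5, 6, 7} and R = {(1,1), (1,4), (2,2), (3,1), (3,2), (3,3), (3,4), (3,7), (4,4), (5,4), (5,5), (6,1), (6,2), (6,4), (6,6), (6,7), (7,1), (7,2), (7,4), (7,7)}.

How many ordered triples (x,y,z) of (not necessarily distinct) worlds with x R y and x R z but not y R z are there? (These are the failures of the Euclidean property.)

Enumerating: (1,4,1), (3,1,2), (3,1,3), (3,1,7), (3,2,1), (3,2,3), (3,2,4), (3,2,7), (3,4,1), (3,4,2), (3,4,3), (3,4,7), … and 22 more.
Total: 34.

34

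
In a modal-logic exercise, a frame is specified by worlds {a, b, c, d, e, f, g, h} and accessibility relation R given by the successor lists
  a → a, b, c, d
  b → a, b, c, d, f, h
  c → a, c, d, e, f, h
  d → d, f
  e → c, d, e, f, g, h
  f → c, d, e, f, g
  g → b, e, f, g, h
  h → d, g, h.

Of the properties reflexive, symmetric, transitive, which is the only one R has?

reflexive

Reflexive: yes — every world is R-related to itself.
Symmetric: no — a R d but not d R a.
Transitive: no — a R b and b R f, but not a R f.
Only reflexive holds.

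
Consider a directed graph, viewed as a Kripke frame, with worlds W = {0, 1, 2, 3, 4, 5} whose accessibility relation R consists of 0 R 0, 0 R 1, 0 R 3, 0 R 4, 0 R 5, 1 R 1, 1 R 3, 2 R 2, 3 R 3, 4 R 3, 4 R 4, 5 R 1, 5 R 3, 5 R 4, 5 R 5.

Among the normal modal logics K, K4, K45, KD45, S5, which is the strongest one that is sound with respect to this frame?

K4

Transitive (axiom 4): yes — every two-step R-path is closed by a direct edge.
Euclidean (axiom 5): no — 0 R 1 and 0 R 4, but not 1 R 4.
Serial (axiom D): yes — every world has a successor (e.g. 0 R 0).
Reflexive (axiom T): yes — every world is R-related to itself.
So F validates K, K4; K45 would additionally require R to be Euclidean. The strongest is K4.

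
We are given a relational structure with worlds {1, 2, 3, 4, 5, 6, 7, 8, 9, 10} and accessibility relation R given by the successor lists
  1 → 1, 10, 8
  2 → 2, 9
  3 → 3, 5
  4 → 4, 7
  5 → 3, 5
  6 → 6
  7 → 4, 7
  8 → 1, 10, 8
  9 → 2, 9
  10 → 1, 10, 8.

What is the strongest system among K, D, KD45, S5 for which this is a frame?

Serial (axiom D): yes — every world has a successor (e.g. 1 R 1).
Euclidean (axiom 5): yes — any two successors of a common world are R-related.
Transitive (axiom 4): yes — every two-step R-path is closed by a direct edge.
Reflexive (axiom T): yes — every world is R-related to itself.
So F validates K, D, KD45, S5. The strongest is S5.

S5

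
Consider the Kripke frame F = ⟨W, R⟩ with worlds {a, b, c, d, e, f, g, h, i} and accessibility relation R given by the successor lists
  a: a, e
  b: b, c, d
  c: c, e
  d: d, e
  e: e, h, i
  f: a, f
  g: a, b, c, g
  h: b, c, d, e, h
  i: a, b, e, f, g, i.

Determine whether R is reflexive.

Reflexive: yes — every world is R-related to itself.

Yes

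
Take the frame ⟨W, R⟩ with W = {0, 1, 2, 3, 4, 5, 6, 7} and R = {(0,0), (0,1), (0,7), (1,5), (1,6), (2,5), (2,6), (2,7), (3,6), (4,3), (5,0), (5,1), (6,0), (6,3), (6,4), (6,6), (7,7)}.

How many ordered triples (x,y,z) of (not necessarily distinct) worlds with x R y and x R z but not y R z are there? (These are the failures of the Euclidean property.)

Enumerating: (0,1,0), (0,1,1), (0,1,7), (0,7,0), (0,7,1), (1,5,5), (1,5,6), (1,6,5), (2,5,5), (2,5,6), (2,5,7), (2,6,5), … and 15 more.
Total: 27.

27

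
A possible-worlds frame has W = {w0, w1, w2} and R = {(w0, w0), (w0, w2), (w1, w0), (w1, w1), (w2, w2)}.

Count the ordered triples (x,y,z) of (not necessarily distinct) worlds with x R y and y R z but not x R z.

1

Enumerating: (w1,w0,w2).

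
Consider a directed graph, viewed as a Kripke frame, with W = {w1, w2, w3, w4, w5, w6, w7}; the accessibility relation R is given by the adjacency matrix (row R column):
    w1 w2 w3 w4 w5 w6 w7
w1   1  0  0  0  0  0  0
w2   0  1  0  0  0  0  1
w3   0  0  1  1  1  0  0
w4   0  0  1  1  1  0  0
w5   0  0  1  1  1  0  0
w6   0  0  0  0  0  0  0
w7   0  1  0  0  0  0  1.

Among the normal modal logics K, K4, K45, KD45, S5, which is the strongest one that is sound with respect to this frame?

Transitive (axiom 4): yes — every two-step R-path is closed by a direct edge.
Euclidean (axiom 5): yes — any two successors of a common world are R-related.
Serial (axiom D): no — w6 has no R-successor.
Reflexive (axiom T): no — w6 is not related to itself.
So F validates K, K4, K45; KD45 would additionally require R to be serial. The strongest is K45.

K45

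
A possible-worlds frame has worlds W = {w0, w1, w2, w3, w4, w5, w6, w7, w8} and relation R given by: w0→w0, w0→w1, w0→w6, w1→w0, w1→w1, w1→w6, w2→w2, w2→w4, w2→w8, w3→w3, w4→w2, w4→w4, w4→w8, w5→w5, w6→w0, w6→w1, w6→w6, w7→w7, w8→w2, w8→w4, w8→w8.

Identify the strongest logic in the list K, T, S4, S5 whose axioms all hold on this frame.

Reflexive (axiom T): yes — every world is R-related to itself.
Transitive (axiom 4): yes — every two-step R-path is closed by a direct edge.
Euclidean (axiom 5): yes — any two successors of a common world are R-related.
So F validates K, T, S4, S5. The strongest is S5.

S5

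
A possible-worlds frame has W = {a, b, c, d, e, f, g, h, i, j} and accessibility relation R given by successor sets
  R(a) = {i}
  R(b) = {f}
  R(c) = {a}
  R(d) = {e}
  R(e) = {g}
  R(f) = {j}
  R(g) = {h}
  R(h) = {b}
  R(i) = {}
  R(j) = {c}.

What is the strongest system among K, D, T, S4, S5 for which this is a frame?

K

Serial (axiom D): no — i has no R-successor.
Reflexive (axiom T): no — a is not related to itself.
Transitive (axiom 4): no — b R f and f R j, but not b R j.
Euclidean (axiom 5): no — a R i and a R i, but not i R i.
So F validates K; D would additionally require R to be serial. The strongest is K.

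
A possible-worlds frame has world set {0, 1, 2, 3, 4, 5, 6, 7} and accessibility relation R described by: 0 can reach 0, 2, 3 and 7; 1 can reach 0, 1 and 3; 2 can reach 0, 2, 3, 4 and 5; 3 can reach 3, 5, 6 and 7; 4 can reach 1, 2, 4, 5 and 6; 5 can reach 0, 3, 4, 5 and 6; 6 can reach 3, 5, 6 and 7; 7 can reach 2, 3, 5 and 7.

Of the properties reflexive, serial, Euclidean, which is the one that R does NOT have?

Euclidean

Reflexive: yes — every world is R-related to itself.
Serial: yes — every world has a successor (e.g. 0 R 0).
Euclidean: no — 0 R 2 and 0 R 7, but not 2 R 7.
Only Euclidean fails.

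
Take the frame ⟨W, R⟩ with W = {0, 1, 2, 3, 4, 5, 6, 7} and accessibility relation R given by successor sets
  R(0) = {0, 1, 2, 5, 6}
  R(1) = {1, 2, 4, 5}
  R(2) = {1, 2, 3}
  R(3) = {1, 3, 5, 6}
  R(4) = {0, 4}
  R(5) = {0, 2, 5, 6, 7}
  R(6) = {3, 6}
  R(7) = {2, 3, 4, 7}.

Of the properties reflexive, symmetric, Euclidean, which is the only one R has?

Reflexive: yes — every world is R-related to itself.
Symmetric: no — 0 R 1 but not 1 R 0.
Euclidean: no — 0 R 1 and 0 R 6, but not 1 R 6.
Only reflexive holds.

reflexive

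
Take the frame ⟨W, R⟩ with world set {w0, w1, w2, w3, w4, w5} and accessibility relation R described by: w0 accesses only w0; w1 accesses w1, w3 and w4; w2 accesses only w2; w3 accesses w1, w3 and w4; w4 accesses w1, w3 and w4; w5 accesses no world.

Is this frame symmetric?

Yes

Symmetric: yes — every pair in R has its reverse in R.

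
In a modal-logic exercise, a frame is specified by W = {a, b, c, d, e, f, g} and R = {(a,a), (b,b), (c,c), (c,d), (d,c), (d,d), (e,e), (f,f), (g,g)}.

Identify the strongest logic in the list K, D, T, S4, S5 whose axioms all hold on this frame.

S5

Serial (axiom D): yes — every world has a successor (e.g. a R a).
Reflexive (axiom T): yes — every world is R-related to itself.
Transitive (axiom 4): yes — every two-step R-path is closed by a direct edge.
Euclidean (axiom 5): yes — any two successors of a common world are R-related.
So F validates K, D, T, S4, S5. The strongest is S5.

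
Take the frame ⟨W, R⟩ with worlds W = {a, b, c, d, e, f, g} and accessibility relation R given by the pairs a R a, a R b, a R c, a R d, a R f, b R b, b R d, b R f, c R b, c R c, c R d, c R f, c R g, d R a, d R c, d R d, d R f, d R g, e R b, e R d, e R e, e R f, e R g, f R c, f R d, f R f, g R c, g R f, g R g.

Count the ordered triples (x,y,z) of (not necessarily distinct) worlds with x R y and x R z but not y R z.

32

Enumerating: (a,b,a), (a,b,c), (a,c,a), (a,d,b), (a,f,a), (a,f,b), (b,d,b), (b,f,b), (c,b,c), (c,b,g), (c,d,b), (c,f,b), … and 20 more.
Total: 32.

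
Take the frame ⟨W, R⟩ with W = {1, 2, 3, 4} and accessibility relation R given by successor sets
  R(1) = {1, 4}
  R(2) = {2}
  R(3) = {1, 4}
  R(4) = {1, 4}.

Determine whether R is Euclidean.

Euclidean: yes — any two successors of a common world are R-related.

Yes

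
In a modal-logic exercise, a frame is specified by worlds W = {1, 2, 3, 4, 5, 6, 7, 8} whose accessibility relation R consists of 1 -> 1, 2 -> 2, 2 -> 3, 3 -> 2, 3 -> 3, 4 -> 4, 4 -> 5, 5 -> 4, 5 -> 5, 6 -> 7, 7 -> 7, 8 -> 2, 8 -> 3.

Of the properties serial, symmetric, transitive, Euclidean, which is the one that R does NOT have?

symmetric

Serial: yes — every world has a successor (e.g. 1 R 1).
Symmetric: no — 6 R 7 but not 7 R 6.
Transitive: yes — every two-step R-path is closed by a direct edge.
Euclidean: yes — any two successors of a common world are R-related.
Only symmetric fails.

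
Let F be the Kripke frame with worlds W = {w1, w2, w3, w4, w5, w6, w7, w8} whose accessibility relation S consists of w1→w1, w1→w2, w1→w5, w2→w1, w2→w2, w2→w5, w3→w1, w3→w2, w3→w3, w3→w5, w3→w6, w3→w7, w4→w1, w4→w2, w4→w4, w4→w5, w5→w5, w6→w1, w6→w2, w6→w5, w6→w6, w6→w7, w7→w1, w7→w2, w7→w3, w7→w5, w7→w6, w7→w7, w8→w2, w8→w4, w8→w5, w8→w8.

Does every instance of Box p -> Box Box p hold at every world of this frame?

Axiom 4 corresponds to the accessibility relation being transitive.
Transitive: no — w6 S w7 and w7 S w3, but not w6 S w3.

No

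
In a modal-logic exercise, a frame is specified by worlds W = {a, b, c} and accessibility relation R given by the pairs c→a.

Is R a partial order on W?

Reflexive: no — a is not related to itself.
Transitive: yes — every two-step R-path is closed by a direct edge.
Antisymmetric: yes — no distinct pair is related both ways.
So R is not a partial order.

No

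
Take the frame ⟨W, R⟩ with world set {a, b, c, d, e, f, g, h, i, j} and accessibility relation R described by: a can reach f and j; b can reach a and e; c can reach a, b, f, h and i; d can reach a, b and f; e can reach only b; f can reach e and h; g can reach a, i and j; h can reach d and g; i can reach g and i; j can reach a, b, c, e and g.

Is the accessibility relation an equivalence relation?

No

Reflexive: no — a is not related to itself.
Symmetric: no — a R f but not f R a.
Transitive: no — a R f and f R e, but not a R e.
So R is not an equivalence relation.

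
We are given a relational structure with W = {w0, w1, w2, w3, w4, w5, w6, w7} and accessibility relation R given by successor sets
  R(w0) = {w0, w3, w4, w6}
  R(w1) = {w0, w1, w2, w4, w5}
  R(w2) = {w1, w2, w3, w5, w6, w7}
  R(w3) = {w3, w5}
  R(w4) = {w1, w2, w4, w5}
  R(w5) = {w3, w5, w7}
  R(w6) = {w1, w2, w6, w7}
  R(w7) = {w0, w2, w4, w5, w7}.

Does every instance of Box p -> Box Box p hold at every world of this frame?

No

The schema 4 characterises exactly the transitive frames.
Transitive: no — w0 R w3 and w3 R w5, but not w0 R w5.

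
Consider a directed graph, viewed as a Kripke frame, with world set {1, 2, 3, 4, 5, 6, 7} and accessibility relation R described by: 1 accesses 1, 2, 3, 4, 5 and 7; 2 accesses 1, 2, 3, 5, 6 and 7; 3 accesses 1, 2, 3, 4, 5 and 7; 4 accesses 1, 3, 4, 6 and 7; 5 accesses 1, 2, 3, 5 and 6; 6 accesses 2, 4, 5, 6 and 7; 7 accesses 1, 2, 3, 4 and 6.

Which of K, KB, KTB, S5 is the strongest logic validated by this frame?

Symmetric (axiom B): yes — every pair in R has its reverse in R.
Reflexive (axiom T): no — 7 is not related to itself.
Euclidean (axiom 5): no — 1 R 2 and 1 R 4, but not 2 R 4.
So F validates K, KB; KTB would additionally require R to be reflexive. The strongest is KB.

KB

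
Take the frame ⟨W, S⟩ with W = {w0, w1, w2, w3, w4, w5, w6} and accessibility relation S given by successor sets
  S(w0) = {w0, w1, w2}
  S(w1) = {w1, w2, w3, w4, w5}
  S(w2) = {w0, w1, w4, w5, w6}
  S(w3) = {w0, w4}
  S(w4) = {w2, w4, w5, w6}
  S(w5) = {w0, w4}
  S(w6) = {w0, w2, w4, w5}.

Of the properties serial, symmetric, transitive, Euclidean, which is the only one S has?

Serial: yes — every world has a successor (e.g. w0 S w0).
Symmetric: no — w0 S w1 but not w1 S w0.
Transitive: no — w0 S w1 and w1 S w3, but not w0 S w3.
Euclidean: no — w1 S w2 and w1 S w3, but not w2 S w3.
Only serial holds.

serial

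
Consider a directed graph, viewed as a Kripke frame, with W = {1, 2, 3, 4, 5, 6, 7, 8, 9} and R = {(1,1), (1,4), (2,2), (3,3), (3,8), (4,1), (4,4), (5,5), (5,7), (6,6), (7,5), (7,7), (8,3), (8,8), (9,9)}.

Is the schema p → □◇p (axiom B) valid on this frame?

Axiom B corresponds to the accessibility relation being symmetric.
Symmetric: yes — every pair in R has its reverse in R.

Yes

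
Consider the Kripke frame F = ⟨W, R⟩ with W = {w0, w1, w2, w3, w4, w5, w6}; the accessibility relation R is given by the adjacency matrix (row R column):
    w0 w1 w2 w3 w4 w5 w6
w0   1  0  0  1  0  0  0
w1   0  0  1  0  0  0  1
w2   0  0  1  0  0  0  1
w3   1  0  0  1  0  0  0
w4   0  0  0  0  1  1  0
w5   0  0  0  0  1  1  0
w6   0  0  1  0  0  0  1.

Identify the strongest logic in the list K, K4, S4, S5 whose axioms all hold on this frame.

Transitive (axiom 4): yes — every two-step R-path is closed by a direct edge.
Reflexive (axiom T): no — w1 is not related to itself.
Euclidean (axiom 5): yes — any two successors of a common world are R-related.
So F validates K, K4; S4 would additionally require R to be reflexive. The strongest is K4.

K4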